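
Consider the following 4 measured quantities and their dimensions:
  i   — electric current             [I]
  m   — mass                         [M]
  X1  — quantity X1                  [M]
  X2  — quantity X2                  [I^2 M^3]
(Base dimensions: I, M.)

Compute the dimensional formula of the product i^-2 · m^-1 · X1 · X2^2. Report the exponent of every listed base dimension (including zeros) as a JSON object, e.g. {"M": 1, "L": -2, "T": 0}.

Exponent matrix [I,M] × [i,m,X1,X2]:
  I: [ 1  0  0  2]
  M: [ 0  1  1  3]
  [I]: (-2)·1+(-1)·0+(1)·0+(2)·2 = 2
  [M]: (-2)·0+(-1)·1+(1)·1+(2)·3 = 6
⇒ I^2 M^6

{"I": 2, "M": 6}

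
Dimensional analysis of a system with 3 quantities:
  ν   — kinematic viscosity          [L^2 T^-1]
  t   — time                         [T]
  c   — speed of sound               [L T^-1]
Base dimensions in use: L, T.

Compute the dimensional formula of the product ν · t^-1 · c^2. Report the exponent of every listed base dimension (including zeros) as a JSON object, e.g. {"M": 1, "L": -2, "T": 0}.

{"L": 4, "T": -4}

Exponent matrix [L,T] × [ν,t,c]:
  L: [ 2  0  1]
  T: [-1  1 -1]
  [L]: (1)·2+(-1)·0+(2)·1 = 4
  [T]: (1)·-1+(-1)·1+(2)·-1 = -4
⇒ L^4 T^-4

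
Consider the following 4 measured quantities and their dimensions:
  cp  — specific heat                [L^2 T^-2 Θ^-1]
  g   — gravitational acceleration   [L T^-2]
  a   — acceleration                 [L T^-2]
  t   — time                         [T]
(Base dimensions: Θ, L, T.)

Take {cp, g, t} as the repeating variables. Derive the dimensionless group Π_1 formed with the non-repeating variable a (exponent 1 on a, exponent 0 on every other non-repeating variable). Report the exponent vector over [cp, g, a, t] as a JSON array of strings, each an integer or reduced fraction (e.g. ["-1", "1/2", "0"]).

Dimensional matrix (Θ×L×T by cp×g×a×t):
  Θ: [-1  0  0  0]
  L: [ 2  1  1  0]
  T: [-2 -2 -2  1]
RREF → pivots at {cp,g,t} ⇒ r = 3
Pivot set = {cp,g,t}, free = {a}
RREF:
  r0: [   1    0    0    0]
  r1: [   0    1    1    0]
  r2: [   0    0    0    1]
Fix exponent of a at 1; solve each RREF row for its pivot's exponent:
  r0: exp(cp) + (0)·1 = 0 ⇒ exp(cp) = 0
  r1: exp(g) + (1)·1 = 0 ⇒ exp(g) = -1
  r2: exp(t) + (0)·1 = 0 ⇒ exp(t) = 0
Π_1 = g^-1 · a

["0", "-1", "1", "0"]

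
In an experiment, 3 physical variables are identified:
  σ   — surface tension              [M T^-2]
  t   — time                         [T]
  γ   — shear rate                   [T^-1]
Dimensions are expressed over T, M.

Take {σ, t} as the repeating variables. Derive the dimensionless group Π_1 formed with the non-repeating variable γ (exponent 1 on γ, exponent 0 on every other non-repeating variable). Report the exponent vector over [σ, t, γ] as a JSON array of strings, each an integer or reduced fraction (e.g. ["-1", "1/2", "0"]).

Write exponents as rows T,M / cols σ,t,γ:
  T: [-2  1 -1]
  M: [ 1  0  0]
Echelon form has 2 nonzero rows (pivots: σ,t)
Repeat: σ,t; free: γ
RREF:
  r0: [   1    0    0]
  r1: [   0    1   -1]
Fix exponent of γ at 1; solve each RREF row for its pivot's exponent:
  r0: exp(σ) + (0)·1 = 0 ⇒ exp(σ) = 0
  r1: exp(t) + (-1)·1 = 0 ⇒ exp(t) = 1
Π_1 = t · γ

["0", "1", "1"]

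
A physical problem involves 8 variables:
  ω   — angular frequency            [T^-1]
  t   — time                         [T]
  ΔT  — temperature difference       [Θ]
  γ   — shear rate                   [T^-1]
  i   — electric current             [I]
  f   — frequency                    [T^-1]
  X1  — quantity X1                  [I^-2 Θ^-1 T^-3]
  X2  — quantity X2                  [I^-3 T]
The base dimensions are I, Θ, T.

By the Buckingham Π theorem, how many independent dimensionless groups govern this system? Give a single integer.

5

Write exponents as rows I,Θ,T / cols ω,t,ΔT,γ,i,f,X1,X2:
  I: [ 0  0  0  0  1  0 -2 -3]
  Θ: [ 0  0  1  0  0  0 -1  0]
  T: [-1  1  0 -1  0 -1 -3  1]
Echelon form has 3 nonzero rows (pivots: ω,ΔT,i)
8 vars − rank 3 = 5 Π groups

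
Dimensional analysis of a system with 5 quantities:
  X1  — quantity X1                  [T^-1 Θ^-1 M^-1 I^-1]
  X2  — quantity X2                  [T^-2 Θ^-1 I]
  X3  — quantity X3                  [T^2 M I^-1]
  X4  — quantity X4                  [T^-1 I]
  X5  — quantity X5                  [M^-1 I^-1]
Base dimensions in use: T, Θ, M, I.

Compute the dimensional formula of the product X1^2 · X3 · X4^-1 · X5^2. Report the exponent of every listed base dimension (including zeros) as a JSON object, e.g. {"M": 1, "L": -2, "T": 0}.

Exponent matrix [T,Θ,M,I] × [X1,X2,X3,X4,X5]:
  T: [-1 -2  2 -1  0]
  Θ: [-1 -1  0  0  0]
  M: [-1  0  1  0 -1]
  I: [-1  1 -1  1 -1]
  [T]: (2)·-1+(1)·2+(-1)·-1+(2)·0 = 1
  [Θ]: (2)·-1+(1)·0+(-1)·0+(2)·0 = -2
  [M]: (2)·-1+(1)·1+(-1)·0+(2)·-1 = -3
  [I]: (2)·-1+(1)·-1+(-1)·1+(2)·-1 = -6
⇒ T Θ^-2 M^-3 I^-6

{"T": 1, "Θ": -2, "M": -3, "I": -6}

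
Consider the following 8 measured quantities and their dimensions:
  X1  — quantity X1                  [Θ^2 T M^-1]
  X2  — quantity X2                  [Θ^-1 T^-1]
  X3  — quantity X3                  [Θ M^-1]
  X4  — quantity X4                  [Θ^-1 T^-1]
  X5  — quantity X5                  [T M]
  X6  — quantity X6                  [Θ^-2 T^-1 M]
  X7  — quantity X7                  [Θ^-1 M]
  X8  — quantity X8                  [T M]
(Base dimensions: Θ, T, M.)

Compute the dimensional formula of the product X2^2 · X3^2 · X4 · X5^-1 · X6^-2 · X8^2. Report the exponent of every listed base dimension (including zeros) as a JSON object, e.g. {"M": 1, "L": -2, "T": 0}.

Write exponents as rows Θ,T,M / cols X1,X2,X3,X4,X5,X6,X7,X8:
  Θ: [ 2 -1  1 -1  0 -2 -1  0]
  T: [ 1 -1  0 -1  1 -1  0  1]
  M: [-1  0 -1  0  1  1  1  1]
  [Θ]: (2)·-1+(2)·1+(1)·-1+(-1)·0+(-2)·-2+(2)·0 = 3
  [T]: (2)·-1+(2)·0+(1)·-1+(-1)·1+(-2)·-1+(2)·1 = 0
  [M]: (2)·0+(2)·-1+(1)·0+(-1)·1+(-2)·1+(2)·1 = -3
⇒ Θ^3 M^-3

{"Θ": 3, "T": 0, "M": -3}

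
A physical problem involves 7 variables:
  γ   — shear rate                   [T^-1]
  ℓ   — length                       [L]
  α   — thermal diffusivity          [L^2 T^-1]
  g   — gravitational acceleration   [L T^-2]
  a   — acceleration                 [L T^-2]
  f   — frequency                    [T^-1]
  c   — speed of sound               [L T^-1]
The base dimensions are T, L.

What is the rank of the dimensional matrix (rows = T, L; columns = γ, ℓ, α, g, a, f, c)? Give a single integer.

2

Exponent matrix [T,L] × [γ,ℓ,α,g,a,f,c]:
  T: [-1  0 -1 -2 -2 -1 -1]
  L: [ 0  1  2  1  1  0  1]
Echelon form has 2 nonzero rows (pivots: γ,ℓ)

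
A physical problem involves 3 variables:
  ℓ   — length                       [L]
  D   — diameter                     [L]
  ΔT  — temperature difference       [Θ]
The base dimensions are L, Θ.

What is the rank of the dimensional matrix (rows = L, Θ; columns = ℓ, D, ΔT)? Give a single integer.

Write exponents as rows L,Θ / cols ℓ,D,ΔT:
  L: [ 1  1  0]
  Θ: [ 0  0  1]
Echelon form has 2 nonzero rows (pivots: ℓ,ΔT)

2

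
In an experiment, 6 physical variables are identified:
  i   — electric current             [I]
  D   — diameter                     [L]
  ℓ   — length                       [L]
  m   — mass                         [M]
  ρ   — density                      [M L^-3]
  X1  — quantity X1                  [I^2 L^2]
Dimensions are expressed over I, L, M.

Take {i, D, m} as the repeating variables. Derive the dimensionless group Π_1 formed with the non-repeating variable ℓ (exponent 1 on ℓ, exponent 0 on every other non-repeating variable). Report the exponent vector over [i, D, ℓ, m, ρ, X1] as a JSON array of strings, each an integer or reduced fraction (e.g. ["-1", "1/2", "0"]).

["0", "-1", "1", "0", "0", "0"]

Exponent matrix [I,L,M] × [i,D,ℓ,m,ρ,X1]:
  I: [ 1  0  0  0  0  2]
  L: [ 0  1  1  0 -3  2]
  M: [ 0  0  0  1  1  0]
Row reduction gives pivot columns i,D,m; rank = 3
Repeat: i,D,m; free: ℓ,ρ,X1
RREF:
  r0: [   1    0    0    0    0    2]
  r1: [   0    1    1    0   -3    2]
  r2: [   0    0    0    1    1    0]
Fix exponent of ℓ at 1, ρ at 0, X1 at 0; solve each RREF row for its pivot's exponent:
  r0: exp(i) + (0)·1 = 0 ⇒ exp(i) = 0
  r1: exp(D) + (1)·1 = 0 ⇒ exp(D) = -1
  r2: exp(m) + (0)·1 = 0 ⇒ exp(m) = 0
Π_1 = D^-1 · ℓ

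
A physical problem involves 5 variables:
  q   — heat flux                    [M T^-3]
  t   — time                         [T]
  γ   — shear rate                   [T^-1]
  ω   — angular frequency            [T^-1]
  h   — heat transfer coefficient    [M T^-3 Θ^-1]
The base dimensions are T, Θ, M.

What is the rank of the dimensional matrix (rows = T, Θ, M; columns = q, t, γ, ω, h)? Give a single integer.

3

Exponent matrix [T,Θ,M] × [q,t,γ,ω,h]:
  T: [-3  1 -1 -1 -3]
  Θ: [ 0  0  0  0 -1]
  M: [ 1  0  0  0  1]
Echelon form has 3 nonzero rows (pivots: q,t,h)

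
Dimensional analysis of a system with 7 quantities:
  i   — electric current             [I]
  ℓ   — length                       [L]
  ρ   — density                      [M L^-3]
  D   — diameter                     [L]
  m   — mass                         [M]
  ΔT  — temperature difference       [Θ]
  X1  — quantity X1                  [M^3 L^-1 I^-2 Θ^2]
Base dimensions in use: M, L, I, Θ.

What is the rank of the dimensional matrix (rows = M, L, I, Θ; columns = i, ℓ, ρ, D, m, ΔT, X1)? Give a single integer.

Write exponents as rows M,L,I,Θ / cols i,ℓ,ρ,D,m,ΔT,X1:
  M: [ 0  0  1  0  1  0  3]
  L: [ 0  1 -3  1  0  0 -1]
  I: [ 1  0  0  0  0  0 -2]
  Θ: [ 0  0  0  0  0  1  2]
Echelon form has 4 nonzero rows (pivots: i,ℓ,ρ,ΔT)

4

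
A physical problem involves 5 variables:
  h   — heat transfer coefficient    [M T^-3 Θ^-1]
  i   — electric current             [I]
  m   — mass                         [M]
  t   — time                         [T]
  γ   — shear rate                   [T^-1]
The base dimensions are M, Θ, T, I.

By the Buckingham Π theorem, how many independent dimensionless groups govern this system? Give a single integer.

Exponent matrix [M,Θ,T,I] × [h,i,m,t,γ]:
  M: [ 1  0  1  0  0]
  Θ: [-1  0  0  0  0]
  T: [-3  0  0  1 -1]
  I: [ 0  1  0  0  0]
Row reduction gives pivot columns h,i,m,t; rank = 4
Π count = n − r = 5 − 4 = 1

1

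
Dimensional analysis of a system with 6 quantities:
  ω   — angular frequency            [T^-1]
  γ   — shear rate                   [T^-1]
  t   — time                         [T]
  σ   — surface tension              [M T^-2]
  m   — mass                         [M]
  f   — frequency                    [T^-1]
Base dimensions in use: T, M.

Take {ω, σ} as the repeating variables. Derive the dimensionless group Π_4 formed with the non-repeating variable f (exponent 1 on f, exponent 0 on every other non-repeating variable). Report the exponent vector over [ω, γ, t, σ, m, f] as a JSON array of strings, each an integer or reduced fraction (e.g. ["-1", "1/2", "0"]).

["-1", "0", "0", "0", "0", "1"]

Write exponents as rows T,M / cols ω,γ,t,σ,m,f:
  T: [-1 -1  1 -2  0 -1]
  M: [ 0  0  0  1  1  0]
Echelon form has 2 nonzero rows (pivots: ω,σ)
Pivot set = {ω,σ}, free = {γ,t,m,f}
RREF:
  r0: [   1    1   -1    0   -2    1]
  r1: [   0    0    0    1    1    0]
Fix exponent of f at 1, γ at 0, t at 0, m at 0; solve each RREF row for its pivot's exponent:
  r0: exp(ω) + (1)·1 = 0 ⇒ exp(ω) = -1
  r1: exp(σ) + (0)·1 = 0 ⇒ exp(σ) = 0
Π_4 = ω^-1 · f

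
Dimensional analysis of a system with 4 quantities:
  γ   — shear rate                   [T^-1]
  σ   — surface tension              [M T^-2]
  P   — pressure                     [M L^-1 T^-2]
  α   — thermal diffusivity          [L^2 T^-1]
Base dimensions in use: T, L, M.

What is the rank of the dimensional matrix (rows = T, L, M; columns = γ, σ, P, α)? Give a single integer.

3

Exponent matrix [T,L,M] × [γ,σ,P,α]:
  T: [-1 -2 -2 -1]
  L: [ 0  0 -1  2]
  M: [ 0  1  1  0]
Row reduction gives pivot columns γ,σ,P; rank = 3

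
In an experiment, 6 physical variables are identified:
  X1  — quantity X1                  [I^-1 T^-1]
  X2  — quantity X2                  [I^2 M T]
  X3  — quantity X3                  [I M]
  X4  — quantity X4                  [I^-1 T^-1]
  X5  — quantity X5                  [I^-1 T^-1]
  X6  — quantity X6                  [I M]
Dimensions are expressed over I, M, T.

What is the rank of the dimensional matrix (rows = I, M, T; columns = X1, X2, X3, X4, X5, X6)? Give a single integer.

Write exponents as rows I,M,T / cols X1,X2,X3,X4,X5,X6:
  I: [-1  2  1 -1 -1  1]
  M: [ 0  1  1  0  0  1]
  T: [-1  1  0 -1 -1  0]
RREF → pivots at {X1,X2} ⇒ r = 2

2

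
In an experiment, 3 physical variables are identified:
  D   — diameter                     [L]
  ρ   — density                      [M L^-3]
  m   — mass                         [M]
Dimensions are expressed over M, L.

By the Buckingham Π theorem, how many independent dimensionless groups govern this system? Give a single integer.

1

Dimensional matrix (M×L by D×ρ×m):
  M: [ 0  1  1]
  L: [ 1 -3  0]
RREF → pivots at {D,ρ} ⇒ r = 2
Π count = n − r = 3 − 2 = 1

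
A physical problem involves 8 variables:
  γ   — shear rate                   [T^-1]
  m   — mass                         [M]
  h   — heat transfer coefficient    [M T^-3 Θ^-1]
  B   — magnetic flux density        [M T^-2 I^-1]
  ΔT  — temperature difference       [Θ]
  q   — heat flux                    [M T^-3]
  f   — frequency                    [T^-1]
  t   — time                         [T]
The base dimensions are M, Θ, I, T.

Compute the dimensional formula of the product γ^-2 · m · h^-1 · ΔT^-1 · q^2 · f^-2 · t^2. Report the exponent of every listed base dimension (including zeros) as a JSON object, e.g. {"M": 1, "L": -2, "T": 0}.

{"M": 2, "Θ": 0, "I": 0, "T": 3}

Write exponents as rows M,Θ,I,T / cols γ,m,h,B,ΔT,q,f,t:
  M: [ 0  1  1  1  0  1  0  0]
  Θ: [ 0  0 -1  0  1  0  0  0]
  I: [ 0  0  0 -1  0  0  0  0]
  T: [-1  0 -3 -2  0 -3 -1  1]
  [M]: (-2)·0+(1)·1+(-1)·1+(-1)·0+(2)·1+(-2)·0+(2)·0 = 2
  [Θ]: (-2)·0+(1)·0+(-1)·-1+(-1)·1+(2)·0+(-2)·0+(2)·0 = 0
  [I]: (-2)·0+(1)·0+(-1)·0+(-1)·0+(2)·0+(-2)·0+(2)·0 = 0
  [T]: (-2)·-1+(1)·0+(-1)·-3+(-1)·0+(2)·-3+(-2)·-1+(2)·1 = 3
⇒ M^2 T^3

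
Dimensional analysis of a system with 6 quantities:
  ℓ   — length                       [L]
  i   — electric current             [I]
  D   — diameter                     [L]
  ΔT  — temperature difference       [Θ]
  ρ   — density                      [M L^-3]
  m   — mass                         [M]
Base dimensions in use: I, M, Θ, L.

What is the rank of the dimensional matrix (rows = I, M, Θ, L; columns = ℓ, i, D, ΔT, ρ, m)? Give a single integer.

4

Exponent matrix [I,M,Θ,L] × [ℓ,i,D,ΔT,ρ,m]:
  I: [ 0  1  0  0  0  0]
  M: [ 0  0  0  0  1  1]
  Θ: [ 0  0  0  1  0  0]
  L: [ 1  0  1  0 -3  0]
Row reduction gives pivot columns ℓ,i,ΔT,ρ; rank = 4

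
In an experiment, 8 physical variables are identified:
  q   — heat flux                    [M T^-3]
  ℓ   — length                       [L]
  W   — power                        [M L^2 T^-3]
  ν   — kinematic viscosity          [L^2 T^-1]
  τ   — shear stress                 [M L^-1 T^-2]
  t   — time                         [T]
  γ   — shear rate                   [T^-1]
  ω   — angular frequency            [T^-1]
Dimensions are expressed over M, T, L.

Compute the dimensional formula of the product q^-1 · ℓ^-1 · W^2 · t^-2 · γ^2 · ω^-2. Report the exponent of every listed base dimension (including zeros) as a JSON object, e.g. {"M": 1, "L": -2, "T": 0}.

{"M": 1, "T": -5, "L": 3}

Write exponents as rows M,T,L / cols q,ℓ,W,ν,τ,t,γ,ω:
  M: [ 1  0  1  0  1  0  0  0]
  T: [-3  0 -3 -1 -2  1 -1 -1]
  L: [ 0  1  2  2 -1  0  0  0]
  [M]: (-1)·1+(-1)·0+(2)·1+(-2)·0+(2)·0+(-2)·0 = 1
  [T]: (-1)·-3+(-1)·0+(2)·-3+(-2)·1+(2)·-1+(-2)·-1 = -5
  [L]: (-1)·0+(-1)·1+(2)·2+(-2)·0+(2)·0+(-2)·0 = 3
⇒ M T^-5 L^3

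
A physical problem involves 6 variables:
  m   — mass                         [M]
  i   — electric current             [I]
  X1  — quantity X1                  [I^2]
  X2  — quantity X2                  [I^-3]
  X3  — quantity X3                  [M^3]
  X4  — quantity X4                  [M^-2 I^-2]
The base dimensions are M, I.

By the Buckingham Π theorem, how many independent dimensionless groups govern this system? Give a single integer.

Dimensional matrix (M×I by m×i×X1×X2×X3×X4):
  M: [ 1  0  0  0  3 -2]
  I: [ 0  1  2 -3  0 -2]
Row reduction gives pivot columns m,i; rank = 2
6 vars − rank 2 = 4 Π groups

4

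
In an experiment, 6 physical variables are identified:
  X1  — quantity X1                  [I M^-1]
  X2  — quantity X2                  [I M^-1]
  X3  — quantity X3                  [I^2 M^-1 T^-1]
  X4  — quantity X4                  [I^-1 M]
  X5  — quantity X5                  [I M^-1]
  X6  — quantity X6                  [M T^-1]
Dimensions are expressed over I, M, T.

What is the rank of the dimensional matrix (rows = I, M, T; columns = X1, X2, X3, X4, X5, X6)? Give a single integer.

Write exponents as rows I,M,T / cols X1,X2,X3,X4,X5,X6:
  I: [ 1  1  2 -1  1  0]
  M: [-1 -1 -1  1 -1  1]
  T: [ 0  0 -1  0  0 -1]
Row reduction gives pivot columns X1,X3; rank = 2

2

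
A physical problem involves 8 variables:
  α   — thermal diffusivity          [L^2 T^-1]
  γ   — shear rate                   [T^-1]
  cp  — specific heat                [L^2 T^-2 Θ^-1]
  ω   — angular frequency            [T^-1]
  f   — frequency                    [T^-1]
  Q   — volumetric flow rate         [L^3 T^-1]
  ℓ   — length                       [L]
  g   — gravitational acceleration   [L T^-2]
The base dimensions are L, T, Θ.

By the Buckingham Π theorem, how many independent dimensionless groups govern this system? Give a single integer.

Dimensional matrix (L×T×Θ by α×γ×cp×ω×f×Q×ℓ×g):
  L: [ 2  0  2  0  0  3  1  1]
  T: [-1 -1 -2 -1 -1 -1  0 -2]
  Θ: [ 0  0 -1  0  0  0  0  0]
RREF → pivots at {α,γ,cp} ⇒ r = 3
n=8, r=3 ⇒ 5 dimensionless groups

5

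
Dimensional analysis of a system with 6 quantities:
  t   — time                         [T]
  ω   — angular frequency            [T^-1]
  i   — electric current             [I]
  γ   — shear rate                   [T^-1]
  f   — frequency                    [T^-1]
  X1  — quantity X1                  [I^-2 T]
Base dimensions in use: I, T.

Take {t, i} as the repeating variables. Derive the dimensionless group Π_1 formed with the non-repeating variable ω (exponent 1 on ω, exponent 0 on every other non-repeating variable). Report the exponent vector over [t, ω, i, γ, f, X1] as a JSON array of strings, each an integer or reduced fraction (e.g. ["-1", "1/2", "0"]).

Exponent matrix [I,T] × [t,ω,i,γ,f,X1]:
  I: [ 0  0  1  0  0 -2]
  T: [ 1 -1  0 -1 -1  1]
Row reduction gives pivot columns t,i; rank = 2
Pivot set = {t,i}, free = {ω,γ,f,X1}
RREF:
  r0: [   1   -1    0   -1   -1    1]
  r1: [   0    0    1    0    0   -2]
Fix exponent of ω at 1, γ at 0, f at 0, X1 at 0; solve each RREF row for its pivot's exponent:
  r0: exp(t) + (-1)·1 = 0 ⇒ exp(t) = 1
  r1: exp(i) + (0)·1 = 0 ⇒ exp(i) = 0
Π_1 = t · ω

["1", "1", "0", "0", "0", "0"]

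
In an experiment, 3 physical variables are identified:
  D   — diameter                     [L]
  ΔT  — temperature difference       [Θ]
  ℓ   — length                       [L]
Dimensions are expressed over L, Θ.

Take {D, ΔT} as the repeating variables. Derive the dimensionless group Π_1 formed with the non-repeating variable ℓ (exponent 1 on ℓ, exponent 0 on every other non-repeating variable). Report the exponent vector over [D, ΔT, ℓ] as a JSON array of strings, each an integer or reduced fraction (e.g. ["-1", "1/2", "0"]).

Dimensional matrix (L×Θ by D×ΔT×ℓ):
  L: [ 1  0  1]
  Θ: [ 0  1  0]
Row reduction gives pivot columns D,ΔT; rank = 2
Repeat: D,ΔT; free: ℓ
RREF:
  r0: [   1    0    1]
  r1: [   0    1    0]
Fix exponent of ℓ at 1; solve each RREF row for its pivot's exponent:
  r0: exp(D) + (1)·1 = 0 ⇒ exp(D) = -1
  r1: exp(ΔT) + (0)·1 = 0 ⇒ exp(ΔT) = 0
Π_1 = D^-1 · ℓ

["-1", "0", "1"]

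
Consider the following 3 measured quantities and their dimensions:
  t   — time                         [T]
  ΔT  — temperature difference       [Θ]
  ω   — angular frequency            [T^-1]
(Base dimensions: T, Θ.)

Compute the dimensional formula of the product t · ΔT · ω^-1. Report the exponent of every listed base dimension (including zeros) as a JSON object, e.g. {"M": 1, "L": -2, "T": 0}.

Dimensional matrix (T×Θ by t×ΔT×ω):
  T: [ 1  0 -1]
  Θ: [ 0  1  0]
  [T]: (1)·1+(1)·0+(-1)·-1 = 2
  [Θ]: (1)·0+(1)·1+(-1)·0 = 1
⇒ T^2 Θ

{"T": 2, "Θ": 1}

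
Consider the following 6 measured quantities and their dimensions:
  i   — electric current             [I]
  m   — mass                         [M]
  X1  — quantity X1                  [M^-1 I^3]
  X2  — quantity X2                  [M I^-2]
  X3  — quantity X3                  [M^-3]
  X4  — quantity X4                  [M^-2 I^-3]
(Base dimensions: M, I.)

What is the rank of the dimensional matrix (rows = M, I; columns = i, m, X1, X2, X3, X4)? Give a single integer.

Write exponents as rows M,I / cols i,m,X1,X2,X3,X4:
  M: [ 0  1 -1  1 -3 -2]
  I: [ 1  0  3 -2  0 -3]
Echelon form has 2 nonzero rows (pivots: i,m)

2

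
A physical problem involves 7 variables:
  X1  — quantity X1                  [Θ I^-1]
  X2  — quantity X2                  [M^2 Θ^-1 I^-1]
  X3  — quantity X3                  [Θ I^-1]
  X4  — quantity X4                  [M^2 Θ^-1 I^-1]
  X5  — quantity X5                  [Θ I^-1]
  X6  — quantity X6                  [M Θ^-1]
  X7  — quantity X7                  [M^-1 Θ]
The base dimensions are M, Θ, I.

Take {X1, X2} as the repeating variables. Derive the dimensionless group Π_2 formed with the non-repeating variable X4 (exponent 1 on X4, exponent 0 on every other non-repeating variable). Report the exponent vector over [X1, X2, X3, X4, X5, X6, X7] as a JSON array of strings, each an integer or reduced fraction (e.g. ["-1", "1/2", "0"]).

["0", "-1", "0", "1", "0", "0", "0"]

Exponent matrix [M,Θ,I] × [X1,X2,X3,X4,X5,X6,X7]:
  M: [ 0  2  0  2  0  1 -1]
  Θ: [ 1 -1  1 -1  1 -1  1]
  I: [-1 -1 -1 -1 -1  0  0]
RREF → pivots at {X1,X2} ⇒ r = 2
Repeat: X1,X2; free: X3,X4,X5,X6,X7
RREF:
  r0: [   1    0    1    0    1 -1/2  1/2]
  r1: [   0    1    0    1    0  1/2 -1/2]
  r2: [   0    0    0    0    0    0    0]
Fix exponent of X4 at 1, X3 at 0, X5 at 0, X6 at 0, X7 at 0; solve each RREF row for its pivot's exponent:
  r0: exp(X1) + (0)·1 = 0 ⇒ exp(X1) = 0
  r1: exp(X2) + (1)·1 = 0 ⇒ exp(X2) = -1
Π_2 = X2^-1 · X4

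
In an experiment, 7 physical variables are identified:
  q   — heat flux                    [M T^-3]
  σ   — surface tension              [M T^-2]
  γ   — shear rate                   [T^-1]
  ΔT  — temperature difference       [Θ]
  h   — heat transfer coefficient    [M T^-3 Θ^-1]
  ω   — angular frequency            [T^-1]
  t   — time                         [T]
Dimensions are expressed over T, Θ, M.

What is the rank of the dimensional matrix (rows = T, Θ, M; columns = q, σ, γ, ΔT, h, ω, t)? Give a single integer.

Write exponents as rows T,Θ,M / cols q,σ,γ,ΔT,h,ω,t:
  T: [-3 -2 -1  0 -3 -1  1]
  Θ: [ 0  0  0  1 -1  0  0]
  M: [ 1  1  0  0  1  0  0]
RREF → pivots at {q,σ,ΔT} ⇒ r = 3

3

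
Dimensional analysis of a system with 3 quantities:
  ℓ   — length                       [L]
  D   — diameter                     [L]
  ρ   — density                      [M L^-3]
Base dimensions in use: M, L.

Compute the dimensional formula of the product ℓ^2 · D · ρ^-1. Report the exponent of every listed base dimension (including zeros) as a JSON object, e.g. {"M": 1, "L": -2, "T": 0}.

Dimensional matrix (M×L by ℓ×D×ρ):
  M: [ 0  0  1]
  L: [ 1  1 -3]
  [M]: (2)·0+(1)·0+(-1)·1 = -1
  [L]: (2)·1+(1)·1+(-1)·-3 = 6
⇒ M^-1 L^6

{"M": -1, "L": 6}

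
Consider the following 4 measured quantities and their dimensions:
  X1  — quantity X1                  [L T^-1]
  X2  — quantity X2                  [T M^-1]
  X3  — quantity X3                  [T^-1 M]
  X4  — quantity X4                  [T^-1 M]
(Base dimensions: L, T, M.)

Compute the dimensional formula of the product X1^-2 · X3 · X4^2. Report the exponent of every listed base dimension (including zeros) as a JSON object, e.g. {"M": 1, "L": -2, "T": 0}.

Dimensional matrix (L×T×M by X1×X2×X3×X4):
  L: [ 1  0  0  0]
  T: [-1  1 -1 -1]
  M: [ 0 -1  1  1]
  [L]: (-2)·1+(1)·0+(2)·0 = -2
  [T]: (-2)·-1+(1)·-1+(2)·-1 = -1
  [M]: (-2)·0+(1)·1+(2)·1 = 3
⇒ L^-2 T^-1 M^3

{"L": -2, "T": -1, "M": 3}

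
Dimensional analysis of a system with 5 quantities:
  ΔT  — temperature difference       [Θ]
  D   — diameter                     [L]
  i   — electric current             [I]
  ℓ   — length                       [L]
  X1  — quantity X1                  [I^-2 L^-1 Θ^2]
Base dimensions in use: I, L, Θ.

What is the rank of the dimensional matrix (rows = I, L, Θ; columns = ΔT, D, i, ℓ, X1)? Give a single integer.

3

Dimensional matrix (I×L×Θ by ΔT×D×i×ℓ×X1):
  I: [ 0  0  1  0 -2]
  L: [ 0  1  0  1 -1]
  Θ: [ 1  0  0  0  2]
Row reduction gives pivot columns ΔT,D,i; rank = 3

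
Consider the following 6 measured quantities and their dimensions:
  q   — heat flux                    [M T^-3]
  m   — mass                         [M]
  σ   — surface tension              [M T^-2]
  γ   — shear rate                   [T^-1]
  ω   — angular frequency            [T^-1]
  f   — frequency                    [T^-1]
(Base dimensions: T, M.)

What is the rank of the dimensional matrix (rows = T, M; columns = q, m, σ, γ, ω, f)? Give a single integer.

Write exponents as rows T,M / cols q,m,σ,γ,ω,f:
  T: [-3  0 -2 -1 -1 -1]
  M: [ 1  1  1  0  0  0]
Echelon form has 2 nonzero rows (pivots: q,m)

2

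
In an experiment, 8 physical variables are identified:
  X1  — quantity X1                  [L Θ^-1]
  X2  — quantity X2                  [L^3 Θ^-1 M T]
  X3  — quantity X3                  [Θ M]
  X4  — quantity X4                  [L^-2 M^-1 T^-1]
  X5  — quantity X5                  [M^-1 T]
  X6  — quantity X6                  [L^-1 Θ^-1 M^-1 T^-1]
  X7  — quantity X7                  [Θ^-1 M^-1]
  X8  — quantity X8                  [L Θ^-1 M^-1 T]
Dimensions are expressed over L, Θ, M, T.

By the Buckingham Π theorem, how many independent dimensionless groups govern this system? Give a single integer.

5

Dimensional matrix (L×Θ×M×T by X1×X2×X3×X4×X5×X6×X7×X8):
  L: [ 1  3  0 -2  0 -1  0  1]
  Θ: [-1 -1  1  0  0 -1 -1 -1]
  M: [ 0  1  1 -1 -1 -1 -1 -1]
  T: [ 0  1  0 -1  1 -1  0  1]
Row reduction gives pivot columns X1,X2,X3; rank = 3
Π count = n − r = 8 − 3 = 5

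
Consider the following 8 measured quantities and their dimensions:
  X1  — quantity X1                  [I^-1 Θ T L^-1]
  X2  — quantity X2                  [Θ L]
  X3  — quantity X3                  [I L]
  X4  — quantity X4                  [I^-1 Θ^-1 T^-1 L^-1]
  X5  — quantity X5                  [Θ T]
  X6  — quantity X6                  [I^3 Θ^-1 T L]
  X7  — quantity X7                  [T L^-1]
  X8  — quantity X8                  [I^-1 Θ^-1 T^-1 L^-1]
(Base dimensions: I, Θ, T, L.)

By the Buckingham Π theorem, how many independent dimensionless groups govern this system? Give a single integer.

5

Write exponents as rows I,Θ,T,L / cols X1,X2,X3,X4,X5,X6,X7,X8:
  I: [-1  0  1 -1  0  3  0 -1]
  Θ: [ 1  1  0 -1  1 -1  0 -1]
  T: [ 1  0  0 -1  1  1  1 -1]
  L: [-1  1  1 -1  0  1 -1 -1]
Echelon form has 3 nonzero rows (pivots: X1,X2,X3)
8 vars − rank 3 = 5 Π groups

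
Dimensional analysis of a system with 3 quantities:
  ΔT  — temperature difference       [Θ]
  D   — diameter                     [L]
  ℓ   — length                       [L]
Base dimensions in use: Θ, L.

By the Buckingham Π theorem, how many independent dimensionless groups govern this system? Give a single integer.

Exponent matrix [Θ,L] × [ΔT,D,ℓ]:
  Θ: [ 1  0  0]
  L: [ 0  1  1]
RREF → pivots at {ΔT,D} ⇒ r = 2
n=3, r=2 ⇒ 1 dimensionless group

1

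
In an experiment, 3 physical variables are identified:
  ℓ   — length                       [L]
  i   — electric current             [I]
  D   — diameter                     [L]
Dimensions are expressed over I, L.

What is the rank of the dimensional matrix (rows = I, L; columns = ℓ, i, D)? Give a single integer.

2

Dimensional matrix (I×L by ℓ×i×D):
  I: [ 0  1  0]
  L: [ 1  0  1]
RREF → pivots at {ℓ,i} ⇒ r = 2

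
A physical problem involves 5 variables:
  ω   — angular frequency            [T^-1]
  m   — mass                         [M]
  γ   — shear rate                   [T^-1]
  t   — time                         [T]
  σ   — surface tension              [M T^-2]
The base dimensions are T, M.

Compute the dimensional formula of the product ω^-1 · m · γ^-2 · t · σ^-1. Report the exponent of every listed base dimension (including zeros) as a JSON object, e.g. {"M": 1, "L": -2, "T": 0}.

Exponent matrix [T,M] × [ω,m,γ,t,σ]:
  T: [-1  0 -1  1 -2]
  M: [ 0  1  0  0  1]
  [T]: (-1)·-1+(1)·0+(-2)·-1+(1)·1+(-1)·-2 = 6
  [M]: (-1)·0+(1)·1+(-2)·0+(1)·0+(-1)·1 = 0
⇒ T^6

{"T": 6, "M": 0}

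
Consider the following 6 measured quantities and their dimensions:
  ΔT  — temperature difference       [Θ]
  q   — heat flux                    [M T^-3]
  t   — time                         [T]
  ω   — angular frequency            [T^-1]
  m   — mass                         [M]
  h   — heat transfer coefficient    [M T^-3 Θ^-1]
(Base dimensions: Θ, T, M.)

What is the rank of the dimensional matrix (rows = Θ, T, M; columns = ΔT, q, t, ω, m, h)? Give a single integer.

Write exponents as rows Θ,T,M / cols ΔT,q,t,ω,m,h:
  Θ: [ 1  0  0  0  0 -1]
  T: [ 0 -3  1 -1  0 -3]
  M: [ 0  1  0  0  1  1]
RREF → pivots at {ΔT,q,t} ⇒ r = 3

3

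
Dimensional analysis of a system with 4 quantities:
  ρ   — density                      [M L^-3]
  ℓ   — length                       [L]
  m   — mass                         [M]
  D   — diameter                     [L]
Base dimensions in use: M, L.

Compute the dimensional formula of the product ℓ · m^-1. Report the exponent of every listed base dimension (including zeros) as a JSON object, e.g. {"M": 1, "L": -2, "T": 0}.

Write exponents as rows M,L / cols ρ,ℓ,m,D:
  M: [ 1  0  1  0]
  L: [-3  1  0  1]
  [M]: (1)·0+(-1)·1 = -1
  [L]: (1)·1+(-1)·0 = 1
⇒ M^-1 L

{"M": -1, "L": 1}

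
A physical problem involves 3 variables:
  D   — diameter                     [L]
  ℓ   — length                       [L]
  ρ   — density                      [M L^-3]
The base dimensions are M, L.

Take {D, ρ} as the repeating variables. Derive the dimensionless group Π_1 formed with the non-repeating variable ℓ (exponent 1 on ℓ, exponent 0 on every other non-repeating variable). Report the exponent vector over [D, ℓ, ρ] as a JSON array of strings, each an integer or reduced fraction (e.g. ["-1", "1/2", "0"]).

["-1", "1", "0"]

Dimensional matrix (M×L by D×ℓ×ρ):
  M: [ 0  0  1]
  L: [ 1  1 -3]
Echelon form has 2 nonzero rows (pivots: D,ρ)
Pivot set = {D,ρ}, free = {ℓ}
RREF:
  r0: [   1    1    0]
  r1: [   0    0    1]
Fix exponent of ℓ at 1; solve each RREF row for its pivot's exponent:
  r0: exp(D) + (1)·1 = 0 ⇒ exp(D) = -1
  r1: exp(ρ) + (0)·1 = 0 ⇒ exp(ρ) = 0
Π_1 = D^-1 · ℓ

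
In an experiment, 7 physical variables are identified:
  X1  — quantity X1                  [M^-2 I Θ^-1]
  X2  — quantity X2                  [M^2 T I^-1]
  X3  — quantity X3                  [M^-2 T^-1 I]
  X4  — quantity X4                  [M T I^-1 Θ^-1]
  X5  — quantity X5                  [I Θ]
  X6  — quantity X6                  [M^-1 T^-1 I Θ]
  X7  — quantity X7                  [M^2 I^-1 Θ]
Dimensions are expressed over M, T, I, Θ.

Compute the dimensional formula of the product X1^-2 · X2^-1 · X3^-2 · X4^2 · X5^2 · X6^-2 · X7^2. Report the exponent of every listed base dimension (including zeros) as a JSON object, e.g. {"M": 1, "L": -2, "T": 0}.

{"M": 14, "T": 5, "I": -7, "Θ": 2}

Write exponents as rows M,T,I,Θ / cols X1,X2,X3,X4,X5,X6,X7:
  M: [-2  2 -2  1  0 -1  2]
  T: [ 0  1 -1  1  0 -1  0]
  I: [ 1 -1  1 -1  1  1 -1]
  Θ: [-1  0  0 -1  1  1  1]
  [M]: (-2)·-2+(-1)·2+(-2)·-2+(2)·1+(2)·0+(-2)·-1+(2)·2 = 14
  [T]: (-2)·0+(-1)·1+(-2)·-1+(2)·1+(2)·0+(-2)·-1+(2)·0 = 5
  [I]: (-2)·1+(-1)·-1+(-2)·1+(2)·-1+(2)·1+(-2)·1+(2)·-1 = -7
  [Θ]: (-2)·-1+(-1)·0+(-2)·0+(2)·-1+(2)·1+(-2)·1+(2)·1 = 2
⇒ M^14 T^5 I^-7 Θ^2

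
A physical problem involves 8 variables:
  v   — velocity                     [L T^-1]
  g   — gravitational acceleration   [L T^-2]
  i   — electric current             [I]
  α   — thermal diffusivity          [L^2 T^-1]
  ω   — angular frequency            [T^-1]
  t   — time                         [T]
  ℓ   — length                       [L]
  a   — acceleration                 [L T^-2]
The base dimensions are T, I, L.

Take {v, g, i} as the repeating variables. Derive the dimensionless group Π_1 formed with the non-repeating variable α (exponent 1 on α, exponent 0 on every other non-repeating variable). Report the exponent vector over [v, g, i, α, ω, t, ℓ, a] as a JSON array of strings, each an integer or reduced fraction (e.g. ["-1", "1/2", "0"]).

Exponent matrix [T,I,L] × [v,g,i,α,ω,t,ℓ,a]:
  T: [-1 -2  0 -1 -1  1  0 -2]
  I: [ 0  0  1  0  0  0  0  0]
  L: [ 1  1  0  2  0  0  1  1]
RREF → pivots at {v,g,i} ⇒ r = 3
Pivot set = {v,g,i}, free = {α,ω,t,ℓ,a}
RREF:
  r0: [   1    0    0    3   -1    1    2    0]
  r1: [   0    1    0   -1    1   -1   -1    1]
  r2: [   0    0    1    0    0    0    0    0]
Fix exponent of α at 1, ω at 0, t at 0, ℓ at 0, a at 0; solve each RREF row for its pivot's exponent:
  r0: exp(v) + (3)·1 = 0 ⇒ exp(v) = -3
  r1: exp(g) + (-1)·1 = 0 ⇒ exp(g) = 1
  r2: exp(i) + (0)·1 = 0 ⇒ exp(i) = 0
Π_1 = v^-3 · g · α

["-3", "1", "0", "1", "0", "0", "0", "0"]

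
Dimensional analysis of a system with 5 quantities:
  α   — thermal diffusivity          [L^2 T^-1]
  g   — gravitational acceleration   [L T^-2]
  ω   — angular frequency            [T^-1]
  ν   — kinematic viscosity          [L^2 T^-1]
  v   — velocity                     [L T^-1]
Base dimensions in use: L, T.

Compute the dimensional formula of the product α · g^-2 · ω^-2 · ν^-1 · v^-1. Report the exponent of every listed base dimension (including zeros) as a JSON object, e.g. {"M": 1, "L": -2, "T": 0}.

Write exponents as rows L,T / cols α,g,ω,ν,v:
  L: [ 2  1  0  2  1]
  T: [-1 -2 -1 -1 -1]
  [L]: (1)·2+(-2)·1+(-2)·0+(-1)·2+(-1)·1 = -3
  [T]: (1)·-1+(-2)·-2+(-2)·-1+(-1)·-1+(-1)·-1 = 7
⇒ L^-3 T^7

{"L": -3, "T": 7}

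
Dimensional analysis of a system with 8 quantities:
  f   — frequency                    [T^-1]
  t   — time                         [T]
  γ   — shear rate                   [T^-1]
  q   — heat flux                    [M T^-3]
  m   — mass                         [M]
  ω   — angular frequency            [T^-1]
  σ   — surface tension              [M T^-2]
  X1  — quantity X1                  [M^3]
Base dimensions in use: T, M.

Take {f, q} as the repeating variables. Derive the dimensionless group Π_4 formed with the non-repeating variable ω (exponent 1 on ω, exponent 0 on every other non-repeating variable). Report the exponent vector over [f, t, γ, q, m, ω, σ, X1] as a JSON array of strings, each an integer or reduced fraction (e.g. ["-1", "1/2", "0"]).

["-1", "0", "0", "0", "0", "1", "0", "0"]

Exponent matrix [T,M] × [f,t,γ,q,m,ω,σ,X1]:
  T: [-1  1 -1 -3  0 -1 -2  0]
  M: [ 0  0  0  1  1  0  1  3]
Row reduction gives pivot columns f,q; rank = 2
Pivot set = {f,q}, free = {t,γ,m,ω,σ,X1}
RREF:
  r0: [   1   -1    1    0   -3    1   -1   -9]
  r1: [   0    0    0    1    1    0    1    3]
Fix exponent of ω at 1, t at 0, γ at 0, m at 0, σ at 0, X1 at 0; solve each RREF row for its pivot's exponent:
  r0: exp(f) + (1)·1 = 0 ⇒ exp(f) = -1
  r1: exp(q) + (0)·1 = 0 ⇒ exp(q) = 0
Π_4 = f^-1 · ω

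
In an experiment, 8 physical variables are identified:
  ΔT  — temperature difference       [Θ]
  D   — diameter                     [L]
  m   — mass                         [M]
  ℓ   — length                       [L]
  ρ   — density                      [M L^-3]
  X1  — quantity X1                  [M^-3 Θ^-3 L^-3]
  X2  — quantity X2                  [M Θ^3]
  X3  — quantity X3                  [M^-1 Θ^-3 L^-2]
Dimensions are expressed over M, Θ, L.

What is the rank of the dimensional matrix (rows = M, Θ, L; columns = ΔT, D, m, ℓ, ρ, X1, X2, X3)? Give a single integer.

Write exponents as rows M,Θ,L / cols ΔT,D,m,ℓ,ρ,X1,X2,X3:
  M: [ 0  0  1  0  1 -3  1 -1]
  Θ: [ 1  0  0  0  0 -3  3 -3]
  L: [ 0  1  0  1 -3 -3  0 -2]
Echelon form has 3 nonzero rows (pivots: ΔT,D,m)

3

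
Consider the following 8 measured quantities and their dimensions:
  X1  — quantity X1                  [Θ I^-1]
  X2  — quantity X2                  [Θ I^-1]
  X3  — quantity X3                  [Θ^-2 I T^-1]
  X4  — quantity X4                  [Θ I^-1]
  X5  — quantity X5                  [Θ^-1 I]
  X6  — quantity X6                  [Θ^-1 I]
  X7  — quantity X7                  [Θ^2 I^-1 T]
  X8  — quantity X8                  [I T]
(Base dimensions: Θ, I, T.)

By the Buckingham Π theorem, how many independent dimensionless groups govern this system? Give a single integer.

6

Exponent matrix [Θ,I,T] × [X1,X2,X3,X4,X5,X6,X7,X8]:
  Θ: [ 1  1 -2  1 -1 -1  2  0]
  I: [-1 -1  1 -1  1  1 -1  1]
  T: [ 0  0 -1  0  0  0  1  1]
Echelon form has 2 nonzero rows (pivots: X1,X3)
8 vars − rank 2 = 6 Π groups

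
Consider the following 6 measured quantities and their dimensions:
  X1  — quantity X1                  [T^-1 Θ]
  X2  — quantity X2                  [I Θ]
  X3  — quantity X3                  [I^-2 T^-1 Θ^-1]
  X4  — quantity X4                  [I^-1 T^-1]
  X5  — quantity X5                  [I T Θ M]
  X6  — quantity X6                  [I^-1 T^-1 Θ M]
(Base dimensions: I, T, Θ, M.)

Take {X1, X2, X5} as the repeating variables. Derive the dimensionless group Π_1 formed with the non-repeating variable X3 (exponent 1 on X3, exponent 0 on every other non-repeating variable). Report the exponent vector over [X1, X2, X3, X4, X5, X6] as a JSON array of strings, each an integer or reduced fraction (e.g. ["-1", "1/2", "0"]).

Write exponents as rows I,T,Θ,M / cols X1,X2,X3,X4,X5,X6:
  I: [ 0  1 -2 -1  1 -1]
  T: [-1  0 -1 -1  1 -1]
  Θ: [ 1  1 -1  0  1  1]
  M: [ 0  0  0  0  1  1]
Echelon form has 3 nonzero rows (pivots: X1,X2,X5)
Pivot set = {X1,X2,X5}, free = {X3,X4,X6}
RREF:
  r0: [   1    0    1    1    0    2]
  r1: [   0    1   -2   -1    0   -2]
  r2: [   0    0    0    0    1    1]
  r3: [   0    0    0    0    0    0]
Fix exponent of X3 at 1, X4 at 0, X6 at 0; solve each RREF row for its pivot's exponent:
  r0: exp(X1) + (1)·1 = 0 ⇒ exp(X1) = -1
  r1: exp(X2) + (-2)·1 = 0 ⇒ exp(X2) = 2
  r2: exp(X5) + (0)·1 = 0 ⇒ exp(X5) = 0
Π_1 = X1^-1 · X2^2 · X3

["-1", "2", "1", "0", "0", "0"]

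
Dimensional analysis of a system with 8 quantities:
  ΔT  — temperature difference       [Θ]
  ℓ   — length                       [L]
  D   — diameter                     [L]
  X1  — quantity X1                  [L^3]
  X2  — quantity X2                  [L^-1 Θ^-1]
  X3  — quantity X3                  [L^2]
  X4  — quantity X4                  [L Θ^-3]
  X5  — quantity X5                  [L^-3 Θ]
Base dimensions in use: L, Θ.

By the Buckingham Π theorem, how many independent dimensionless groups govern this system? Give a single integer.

Write exponents as rows L,Θ / cols ΔT,ℓ,D,X1,X2,X3,X4,X5:
  L: [ 0  1  1  3 -1  2  1 -3]
  Θ: [ 1  0  0  0 -1  0 -3  1]
Echelon form has 2 nonzero rows (pivots: ΔT,ℓ)
Π count = n − r = 8 − 2 = 6

6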